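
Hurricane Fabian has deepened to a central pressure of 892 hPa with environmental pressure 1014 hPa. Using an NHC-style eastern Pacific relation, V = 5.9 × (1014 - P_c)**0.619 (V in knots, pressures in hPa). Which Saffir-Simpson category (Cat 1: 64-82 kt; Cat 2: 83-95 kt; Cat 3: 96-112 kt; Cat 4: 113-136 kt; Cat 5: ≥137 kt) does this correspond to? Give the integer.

ΔP = 1014 − 892 = 122 hPa.
V ≈ 5.9 × 122^0.619 = 5.9 × 19.56 ≈ 115 kt.
115 kt falls in the Category 4 band.

4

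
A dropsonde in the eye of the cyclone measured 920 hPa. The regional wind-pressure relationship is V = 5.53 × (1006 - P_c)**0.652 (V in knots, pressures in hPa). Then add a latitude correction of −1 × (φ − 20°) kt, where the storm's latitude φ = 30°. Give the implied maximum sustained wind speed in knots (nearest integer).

91 kt

ΔP = 1006 − 920 = 86 hPa.
86^0.652 ≈ 18.251.
V ≈ 5.53 × 18.251 ≈ 100.9 kt.
Latitude correction: −1 × (30 − 20) = -10 kt.
Corrected V ≈ 90.9 kt → 91 kt.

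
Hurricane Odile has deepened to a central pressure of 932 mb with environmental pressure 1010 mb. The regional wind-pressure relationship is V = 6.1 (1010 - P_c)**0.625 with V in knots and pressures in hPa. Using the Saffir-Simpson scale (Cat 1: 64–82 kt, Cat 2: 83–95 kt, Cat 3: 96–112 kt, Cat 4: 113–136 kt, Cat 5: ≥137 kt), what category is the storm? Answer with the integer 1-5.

ΔP = 1010 − 932 = 78 mb.
V ≈ 6.1 × 78^0.625 = 6.1 × 15.23 ≈ 93 kt.
93 kt falls in the Category 2 band.

2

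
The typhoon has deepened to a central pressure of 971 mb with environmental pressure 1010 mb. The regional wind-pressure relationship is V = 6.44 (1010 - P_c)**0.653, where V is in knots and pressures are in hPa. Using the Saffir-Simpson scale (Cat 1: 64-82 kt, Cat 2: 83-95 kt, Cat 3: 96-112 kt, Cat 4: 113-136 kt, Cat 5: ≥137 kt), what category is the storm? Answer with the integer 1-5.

ΔP = 1010 − 971 = 39 mb.
V ≈ 6.44 × 39^0.653 = 6.44 × 10.94 ≈ 70 kt.
70 kt falls in the Category 1 band.

1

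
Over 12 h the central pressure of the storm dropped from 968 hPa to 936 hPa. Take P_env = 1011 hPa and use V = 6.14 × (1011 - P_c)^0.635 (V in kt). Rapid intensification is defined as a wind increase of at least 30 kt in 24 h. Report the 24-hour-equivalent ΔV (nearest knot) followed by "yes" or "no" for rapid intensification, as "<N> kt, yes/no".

57 kt, yes

V₁: ΔP = 43, V ≈ 6.14 × 43^0.635 ≈ 66.90 kt.
V₂: ΔP = 75, V ≈ 6.14 × 75^0.635 ≈ 95.24 kt.
ΔV over 12 h = 28.34 kt → 24 h equivalent = 28.34 × 24/12 ≈ 56.68 kt.
57 kt ≥ 30 kt ⇒ rapid intensification.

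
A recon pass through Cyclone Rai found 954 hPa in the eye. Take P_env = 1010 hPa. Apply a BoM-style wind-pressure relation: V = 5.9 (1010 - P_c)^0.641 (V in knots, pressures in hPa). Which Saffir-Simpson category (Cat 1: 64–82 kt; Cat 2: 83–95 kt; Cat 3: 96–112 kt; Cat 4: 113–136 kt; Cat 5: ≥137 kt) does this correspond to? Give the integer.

ΔP = 1010 − 954 = 56 hPa.
V ≈ 5.9 × 56^0.641 = 5.9 × 13.20 ≈ 78 kt.
78 kt falls in the Category 1 band.

1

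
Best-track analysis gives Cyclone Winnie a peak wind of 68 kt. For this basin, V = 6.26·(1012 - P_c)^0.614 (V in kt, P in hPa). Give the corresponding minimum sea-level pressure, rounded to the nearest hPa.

ΔP = (V / 6.26)^(1/0.614) = (68/6.26)^1.629.
68/6.26 = 10.863; 10.863^1.629 ≈ 48.66 hPa.
P_c = 1012 − 48.66 = 963.34 ≈ 963 hPa.

963 hPa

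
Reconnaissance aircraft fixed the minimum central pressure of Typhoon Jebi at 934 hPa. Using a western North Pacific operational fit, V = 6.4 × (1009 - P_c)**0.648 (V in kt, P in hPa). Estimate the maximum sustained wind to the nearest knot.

ΔP = 1009 − 934 = 75 hPa.
75^0.648 ≈ 16.407.
V ≈ 6.4 × 16.407 ≈ 105.0 kt.

105 kt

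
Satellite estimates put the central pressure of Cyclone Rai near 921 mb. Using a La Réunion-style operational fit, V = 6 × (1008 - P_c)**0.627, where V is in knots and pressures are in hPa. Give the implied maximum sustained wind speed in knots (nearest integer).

ΔP = 1008 − 921 = 87 mb.
87^0.627 ≈ 16.447.
V ≈ 6 × 16.447 ≈ 98.7 kt.

99 kt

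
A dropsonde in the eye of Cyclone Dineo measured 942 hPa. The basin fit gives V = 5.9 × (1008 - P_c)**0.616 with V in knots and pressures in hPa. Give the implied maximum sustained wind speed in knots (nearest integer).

ΔP = 1008 − 942 = 66 hPa.
66^0.616 ≈ 13.208.
V ≈ 5.9 × 13.208 ≈ 77.9 kt.

78 kt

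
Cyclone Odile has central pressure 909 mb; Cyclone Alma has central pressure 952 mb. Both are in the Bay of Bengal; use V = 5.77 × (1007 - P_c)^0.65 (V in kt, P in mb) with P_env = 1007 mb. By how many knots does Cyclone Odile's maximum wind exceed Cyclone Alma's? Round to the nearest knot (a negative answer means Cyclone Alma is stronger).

Cyclone Odile: ΔP = 98; V ≈ 5.77 × 98^0.65 ≈ 113.62 kt.
Cyclone Alma: ΔP = 55; V ≈ 5.77 × 55^0.65 ≈ 78.06 kt.
Difference ≈ 113.62 − 78.06 = 35.56 → 36 kt.

36 kt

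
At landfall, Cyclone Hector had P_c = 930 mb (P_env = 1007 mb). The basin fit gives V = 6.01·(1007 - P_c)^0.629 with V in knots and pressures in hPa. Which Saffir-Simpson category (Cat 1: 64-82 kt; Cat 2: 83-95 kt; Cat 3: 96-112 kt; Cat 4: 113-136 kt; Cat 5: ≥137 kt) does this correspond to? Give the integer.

2

ΔP = 1007 − 930 = 77 mb.
V ≈ 6.01 × 77^0.629 = 6.01 × 15.37 ≈ 92 kt.
92 kt falls in the Category 2 band.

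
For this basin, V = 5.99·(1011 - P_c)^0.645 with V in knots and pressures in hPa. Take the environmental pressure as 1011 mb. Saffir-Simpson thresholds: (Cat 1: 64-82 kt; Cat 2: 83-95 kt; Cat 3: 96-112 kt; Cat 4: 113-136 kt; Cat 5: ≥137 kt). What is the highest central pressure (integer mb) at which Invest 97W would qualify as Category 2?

Category 2 begins at V = 83 kt.
Required ΔP = (83/5.99)^(1/0.645) = 13.856^1.550 ≈ 58.88 mb.
P_c ≤ 1011 − 58.88 = 952.12, so the highest integer P_c is 952 mb.

952 mb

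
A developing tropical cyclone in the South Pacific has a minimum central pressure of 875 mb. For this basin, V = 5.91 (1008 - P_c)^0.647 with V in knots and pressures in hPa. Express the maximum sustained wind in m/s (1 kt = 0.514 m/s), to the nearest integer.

ΔP = 1008 − 875 = 133 mb.
V ≈ 5.91 × 133^0.647 = 5.91 × 23.666 ≈ 139.868 kt.
139.868 × 0.514 ≈ 71.89 m/s → 72 m/s.

72 m/s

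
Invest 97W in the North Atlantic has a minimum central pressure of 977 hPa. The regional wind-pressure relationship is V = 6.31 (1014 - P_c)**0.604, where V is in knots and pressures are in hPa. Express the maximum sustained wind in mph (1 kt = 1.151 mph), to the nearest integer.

64 mph

ΔP = 1014 − 977 = 37 hPa.
V ≈ 6.31 × 37^0.604 = 6.31 × 8.855 ≈ 55.876 kt.
55.876 × 1.151 ≈ 64.31 mph → 64 mph.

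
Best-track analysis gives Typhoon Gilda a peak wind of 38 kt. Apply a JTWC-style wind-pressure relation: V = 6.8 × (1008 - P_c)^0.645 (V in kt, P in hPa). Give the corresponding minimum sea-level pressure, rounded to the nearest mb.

ΔP = (V / 6.8)^(1/0.645) = (38/6.8)^1.550.
38/6.8 = 5.588; 5.588^1.550 ≈ 14.41 mb.
P_c = 1008 − 14.41 = 993.59 ≈ 994 mb.

994 mb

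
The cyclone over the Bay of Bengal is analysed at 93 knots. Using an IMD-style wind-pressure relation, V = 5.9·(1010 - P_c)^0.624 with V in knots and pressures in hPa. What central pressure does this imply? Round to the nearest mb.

927 mb

ΔP = (V / 5.9)^(1/0.624) = (93/5.9)^1.603.
93/5.9 = 15.763; 15.763^1.603 ≈ 83.04 mb.
P_c = 1010 − 83.04 = 926.96 ≈ 927 mb.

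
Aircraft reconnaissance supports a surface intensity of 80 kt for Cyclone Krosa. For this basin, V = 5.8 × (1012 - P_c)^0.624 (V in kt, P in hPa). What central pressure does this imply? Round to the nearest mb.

ΔP = (V / 5.8)^(1/0.624) = (80/5.8)^1.603.
80/5.8 = 13.793; 13.793^1.603 ≈ 67.05 mb.
P_c = 1012 − 67.05 = 944.95 ≈ 945 mb.

945 mb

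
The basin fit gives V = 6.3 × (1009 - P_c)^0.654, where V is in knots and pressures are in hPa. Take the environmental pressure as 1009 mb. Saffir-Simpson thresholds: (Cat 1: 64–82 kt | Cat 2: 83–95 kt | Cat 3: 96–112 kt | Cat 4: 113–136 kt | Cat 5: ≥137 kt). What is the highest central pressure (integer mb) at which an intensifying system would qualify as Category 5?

Category 5 begins at V = 137 kt.
Required ΔP = (137/6.3)^(1/0.654) = 21.746^1.529 ≈ 110.90 mb.
P_c ≤ 1009 − 110.90 = 898.10, so the highest integer P_c is 898 mb.

898 mb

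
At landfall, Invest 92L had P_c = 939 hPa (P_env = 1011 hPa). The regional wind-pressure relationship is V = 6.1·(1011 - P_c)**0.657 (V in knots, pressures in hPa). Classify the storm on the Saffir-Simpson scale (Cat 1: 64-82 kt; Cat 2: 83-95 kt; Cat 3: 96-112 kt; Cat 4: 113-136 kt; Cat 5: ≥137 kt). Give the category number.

ΔP = 1011 − 939 = 72 hPa.
V ≈ 6.1 × 72^0.657 = 6.1 × 16.61 ≈ 101 kt.
101 kt falls in the Category 3 band.

3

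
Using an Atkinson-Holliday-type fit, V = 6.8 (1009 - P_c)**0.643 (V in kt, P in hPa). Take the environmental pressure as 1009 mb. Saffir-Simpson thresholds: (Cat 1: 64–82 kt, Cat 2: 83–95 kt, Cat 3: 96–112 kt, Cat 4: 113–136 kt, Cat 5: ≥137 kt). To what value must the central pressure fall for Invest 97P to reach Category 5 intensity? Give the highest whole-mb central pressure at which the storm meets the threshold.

Category 5 begins at V = 137 kt.
Required ΔP = (137/6.8)^(1/0.643) = 20.147^1.555 ≈ 106.74 mb.
P_c ≤ 1009 − 106.74 = 902.26, so the highest integer P_c is 902 mb.

902 mb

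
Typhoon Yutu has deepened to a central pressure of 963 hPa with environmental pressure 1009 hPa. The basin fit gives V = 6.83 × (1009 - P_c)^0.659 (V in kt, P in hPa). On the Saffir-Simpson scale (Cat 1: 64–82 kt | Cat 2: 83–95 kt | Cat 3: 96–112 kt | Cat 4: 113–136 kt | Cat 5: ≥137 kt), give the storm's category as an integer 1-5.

ΔP = 1009 − 963 = 46 hPa.
V ≈ 6.83 × 46^0.659 = 6.83 × 12.47 ≈ 85 kt.
85 kt falls in the Category 2 band.

2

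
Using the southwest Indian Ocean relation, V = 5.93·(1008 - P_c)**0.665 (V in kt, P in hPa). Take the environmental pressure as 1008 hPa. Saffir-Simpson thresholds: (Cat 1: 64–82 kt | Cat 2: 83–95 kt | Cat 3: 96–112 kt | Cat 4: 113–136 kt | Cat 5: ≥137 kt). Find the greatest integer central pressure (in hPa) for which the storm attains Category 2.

Category 2 begins at V = 83 kt.
Required ΔP = (83/5.93)^(1/0.665) = 13.997^1.504 ≈ 52.89 hPa.
P_c ≤ 1008 − 52.89 = 955.11, so the highest integer P_c is 955 hPa.

955 hPa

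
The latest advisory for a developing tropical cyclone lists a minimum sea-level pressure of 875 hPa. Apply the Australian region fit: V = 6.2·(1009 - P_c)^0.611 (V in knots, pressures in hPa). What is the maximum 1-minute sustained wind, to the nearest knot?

124 kt

ΔP = 1009 − 875 = 134 hPa.
134^0.611 ≈ 19.937.
V ≈ 6.2 × 19.937 ≈ 123.6 kt.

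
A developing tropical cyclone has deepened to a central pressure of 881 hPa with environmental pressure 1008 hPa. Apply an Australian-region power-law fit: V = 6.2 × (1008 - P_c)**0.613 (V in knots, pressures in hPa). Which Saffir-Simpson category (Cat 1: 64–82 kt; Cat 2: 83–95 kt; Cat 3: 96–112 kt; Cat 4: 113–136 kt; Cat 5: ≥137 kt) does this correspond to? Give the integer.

4

ΔP = 1008 − 881 = 127 hPa.
V ≈ 6.2 × 127^0.613 = 6.2 × 19.48 ≈ 121 kt.
121 kt falls in the Category 4 band.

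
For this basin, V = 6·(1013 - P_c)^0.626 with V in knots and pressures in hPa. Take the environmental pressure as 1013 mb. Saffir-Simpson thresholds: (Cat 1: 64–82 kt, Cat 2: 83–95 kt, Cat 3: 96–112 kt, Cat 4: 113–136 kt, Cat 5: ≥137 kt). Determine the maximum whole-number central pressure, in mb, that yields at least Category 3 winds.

Category 3 begins at V = 96 kt.
Required ΔP = (96/6)^(1/0.626) = 16.000^1.597 ≈ 83.85 mb.
P_c ≤ 1013 − 83.85 = 929.15, so the highest integer P_c is 929 mb.

929 mb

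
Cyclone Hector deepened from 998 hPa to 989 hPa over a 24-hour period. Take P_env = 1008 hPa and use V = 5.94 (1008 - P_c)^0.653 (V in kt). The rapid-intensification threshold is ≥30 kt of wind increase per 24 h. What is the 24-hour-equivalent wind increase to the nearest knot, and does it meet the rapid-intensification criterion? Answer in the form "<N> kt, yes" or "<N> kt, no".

14 kt, no

V₁: ΔP = 10, V ≈ 5.94 × 10^0.653 ≈ 26.72 kt.
V₂: ΔP = 19, V ≈ 5.94 × 19^0.653 ≈ 40.63 kt.
ΔV over 24 h = 13.91 kt → 24 h equivalent = 13.91 × 24/24 ≈ 13.91 kt.
14 kt < 30 kt ⇒ not rapid intensification.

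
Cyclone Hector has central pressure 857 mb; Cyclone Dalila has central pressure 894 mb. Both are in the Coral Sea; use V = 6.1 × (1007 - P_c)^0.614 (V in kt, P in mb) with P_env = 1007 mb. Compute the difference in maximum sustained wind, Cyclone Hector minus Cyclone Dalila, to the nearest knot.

21 kt

Cyclone Hector: ΔP = 150; V ≈ 6.1 × 150^0.614 ≈ 132.27 kt.
Cyclone Dalila: ΔP = 113; V ≈ 6.1 × 113^0.614 ≈ 111.15 kt.
Difference ≈ 132.27 − 111.15 = 21.12 → 21 kt.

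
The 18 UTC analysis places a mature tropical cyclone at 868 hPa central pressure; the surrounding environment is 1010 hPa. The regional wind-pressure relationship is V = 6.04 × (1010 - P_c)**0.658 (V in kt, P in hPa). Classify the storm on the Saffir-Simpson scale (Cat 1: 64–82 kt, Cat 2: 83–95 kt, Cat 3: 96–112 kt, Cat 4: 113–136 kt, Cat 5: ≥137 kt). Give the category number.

5

ΔP = 1010 − 868 = 142 hPa.
V ≈ 6.04 × 142^0.658 = 6.04 × 26.07 ≈ 157 kt.
157 kt falls in the Category 5 band.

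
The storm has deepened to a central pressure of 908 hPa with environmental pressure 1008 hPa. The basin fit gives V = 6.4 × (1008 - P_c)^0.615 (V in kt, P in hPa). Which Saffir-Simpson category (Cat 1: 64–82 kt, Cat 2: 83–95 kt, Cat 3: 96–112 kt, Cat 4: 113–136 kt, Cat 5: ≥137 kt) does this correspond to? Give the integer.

3

ΔP = 1008 − 908 = 100 hPa.
V ≈ 6.4 × 100^0.615 = 6.4 × 16.98 ≈ 109 kt.
109 kt falls in the Category 3 band.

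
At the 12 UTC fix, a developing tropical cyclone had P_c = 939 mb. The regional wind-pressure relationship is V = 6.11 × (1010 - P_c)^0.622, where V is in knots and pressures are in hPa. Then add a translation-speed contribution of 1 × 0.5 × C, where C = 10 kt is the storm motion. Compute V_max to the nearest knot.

ΔP = 1010 − 939 = 71 mb.
71^0.622 ≈ 14.174.
V ≈ 6.11 × 14.174 ≈ 86.6 kt.
Translation term: 1 × 0.5 × 10 = 5 kt.
Corrected V ≈ 91.6 kt → 92 kt.

92 kt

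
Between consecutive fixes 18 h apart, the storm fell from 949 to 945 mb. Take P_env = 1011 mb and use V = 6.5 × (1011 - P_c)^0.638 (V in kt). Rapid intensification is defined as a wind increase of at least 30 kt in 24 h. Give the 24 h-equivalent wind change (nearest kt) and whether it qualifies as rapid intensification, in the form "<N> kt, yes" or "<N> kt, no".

5 kt, no

V₁: ΔP = 62, V ≈ 6.5 × 62^0.638 ≈ 90.46 kt.
V₂: ΔP = 66, V ≈ 6.5 × 66^0.638 ≈ 94.14 kt.
ΔV over 18 h = 3.68 kt → 24 h equivalent = 3.68 × 24/18 ≈ 4.91 kt.
5 kt < 30 kt ⇒ not rapid intensification.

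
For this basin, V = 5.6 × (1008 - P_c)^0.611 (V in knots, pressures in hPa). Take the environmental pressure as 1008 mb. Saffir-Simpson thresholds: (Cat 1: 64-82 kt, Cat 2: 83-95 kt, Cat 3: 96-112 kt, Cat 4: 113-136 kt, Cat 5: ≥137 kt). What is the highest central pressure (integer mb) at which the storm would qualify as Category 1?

Category 1 begins at V = 64 kt.
Required ΔP = (64/5.6)^(1/0.611) = 11.429^1.637 ≈ 53.90 mb.
P_c ≤ 1008 − 53.90 = 954.10, so the highest integer P_c is 954 mb.

954 mb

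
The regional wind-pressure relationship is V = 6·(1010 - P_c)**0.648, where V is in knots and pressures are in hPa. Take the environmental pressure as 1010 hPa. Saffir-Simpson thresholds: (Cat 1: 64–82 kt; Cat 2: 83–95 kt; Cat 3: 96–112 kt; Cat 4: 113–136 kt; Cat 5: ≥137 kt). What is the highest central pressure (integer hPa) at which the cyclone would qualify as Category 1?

Category 1 begins at V = 64 kt.
Required ΔP = (64/6)^(1/0.648) = 10.667^1.543 ≈ 38.59 hPa.
P_c ≤ 1010 − 38.59 = 971.41, so the highest integer P_c is 971 hPa.

971 hPa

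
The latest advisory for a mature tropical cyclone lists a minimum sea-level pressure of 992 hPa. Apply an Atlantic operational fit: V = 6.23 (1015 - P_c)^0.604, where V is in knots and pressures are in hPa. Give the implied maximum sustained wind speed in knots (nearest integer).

ΔP = 1015 − 992 = 23 hPa.
23^0.604 ≈ 6.645.
V ≈ 6.23 × 6.645 ≈ 41.4 kt.

41 kt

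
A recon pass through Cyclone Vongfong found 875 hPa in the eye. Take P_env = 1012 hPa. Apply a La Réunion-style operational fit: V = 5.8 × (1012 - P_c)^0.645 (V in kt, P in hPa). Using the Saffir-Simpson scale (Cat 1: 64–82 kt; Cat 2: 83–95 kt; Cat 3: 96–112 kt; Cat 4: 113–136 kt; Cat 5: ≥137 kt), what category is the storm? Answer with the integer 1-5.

ΔP = 1012 − 875 = 137 hPa.
V ≈ 5.8 × 137^0.645 = 5.8 × 23.89 ≈ 139 kt.
139 kt falls in the Category 5 band.

5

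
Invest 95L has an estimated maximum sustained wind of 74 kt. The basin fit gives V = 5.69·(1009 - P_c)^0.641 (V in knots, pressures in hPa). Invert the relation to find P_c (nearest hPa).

ΔP = (V / 5.69)^(1/0.641) = (74/5.69)^1.560.
74/5.69 = 13.005; 13.005^1.560 ≈ 54.71 hPa.
P_c = 1009 − 54.71 = 954.29 ≈ 954 hPa.

954 hPa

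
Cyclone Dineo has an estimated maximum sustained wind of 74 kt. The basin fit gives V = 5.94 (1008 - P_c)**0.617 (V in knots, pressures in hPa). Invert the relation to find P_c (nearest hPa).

948 hPa

ΔP = (V / 5.94)^(1/0.617) = (74/5.94)^1.621.
74/5.94 = 12.458; 12.458^1.621 ≈ 59.63 hPa.
P_c = 1008 − 59.63 = 948.37 ≈ 948 hPa.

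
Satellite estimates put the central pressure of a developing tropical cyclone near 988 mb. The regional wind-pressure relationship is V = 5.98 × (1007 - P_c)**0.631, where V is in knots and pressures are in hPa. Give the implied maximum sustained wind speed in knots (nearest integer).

ΔP = 1007 − 988 = 19 mb.
19^0.631 ≈ 6.411.
V ≈ 5.98 × 6.411 ≈ 38.3 kt.

38 kt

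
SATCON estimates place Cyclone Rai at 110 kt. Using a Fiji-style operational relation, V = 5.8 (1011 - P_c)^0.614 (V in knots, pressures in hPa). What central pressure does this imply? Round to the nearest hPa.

890 hPa

ΔP = (V / 5.8)^(1/0.614) = (110/5.8)^1.629.
110/5.8 = 18.966; 18.966^1.629 ≈ 120.61 hPa.
P_c = 1011 − 120.61 = 890.39 ≈ 890 hPa.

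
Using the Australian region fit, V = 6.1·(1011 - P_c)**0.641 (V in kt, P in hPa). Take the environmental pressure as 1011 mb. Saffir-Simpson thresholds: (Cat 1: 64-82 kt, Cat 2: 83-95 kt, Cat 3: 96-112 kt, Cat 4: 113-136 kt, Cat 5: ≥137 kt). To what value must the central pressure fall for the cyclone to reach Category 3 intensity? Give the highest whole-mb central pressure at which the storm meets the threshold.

937 mb

Category 3 begins at V = 96 kt.
Required ΔP = (96/6.1)^(1/0.641) = 15.738^1.560 ≈ 73.67 mb.
P_c ≤ 1011 − 73.67 = 937.33, so the highest integer P_c is 937 mb.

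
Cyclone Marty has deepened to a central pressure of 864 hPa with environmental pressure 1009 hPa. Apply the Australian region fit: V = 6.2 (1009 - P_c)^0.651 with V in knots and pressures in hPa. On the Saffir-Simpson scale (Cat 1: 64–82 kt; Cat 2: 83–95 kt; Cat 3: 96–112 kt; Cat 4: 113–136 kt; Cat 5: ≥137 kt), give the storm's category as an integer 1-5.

ΔP = 1009 − 864 = 145 hPa.
V ≈ 6.2 × 145^0.651 = 6.2 × 25.53 ≈ 158 kt.
158 kt falls in the Category 5 band.

5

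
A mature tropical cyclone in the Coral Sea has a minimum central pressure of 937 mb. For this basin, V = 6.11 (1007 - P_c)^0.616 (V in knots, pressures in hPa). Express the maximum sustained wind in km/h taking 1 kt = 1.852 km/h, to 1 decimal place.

155.0 km/h

ΔP = 1007 − 937 = 70 mb.
V ≈ 6.11 × 70^0.616 = 6.11 × 13.696 ≈ 83.680 kt.
83.680 × 1.852 ≈ 154.98 km/h → 155.0 km/h.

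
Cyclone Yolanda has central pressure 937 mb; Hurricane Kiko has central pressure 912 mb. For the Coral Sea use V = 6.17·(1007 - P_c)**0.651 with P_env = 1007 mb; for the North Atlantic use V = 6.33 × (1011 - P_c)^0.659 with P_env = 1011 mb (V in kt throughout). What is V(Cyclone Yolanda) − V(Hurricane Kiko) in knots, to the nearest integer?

Cyclone Yolanda: ΔP = 70; V ≈ 6.17 × 70^0.651 ≈ 98.05 kt.
Hurricane Kiko: ΔP = 99; V ≈ 6.33 × 99^0.659 ≈ 130.78 kt.
Difference ≈ 98.05 − 130.78 = -32.73 → -33 kt.

-33 kt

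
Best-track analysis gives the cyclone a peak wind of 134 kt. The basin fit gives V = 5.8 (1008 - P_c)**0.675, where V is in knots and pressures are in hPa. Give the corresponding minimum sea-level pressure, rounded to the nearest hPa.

ΔP = (V / 5.8)^(1/0.675) = (134/5.8)^1.481.
134/5.8 = 23.103; 23.103^1.481 ≈ 104.78 hPa.
P_c = 1008 − 104.78 = 903.22 ≈ 903 hPa.

903 hPa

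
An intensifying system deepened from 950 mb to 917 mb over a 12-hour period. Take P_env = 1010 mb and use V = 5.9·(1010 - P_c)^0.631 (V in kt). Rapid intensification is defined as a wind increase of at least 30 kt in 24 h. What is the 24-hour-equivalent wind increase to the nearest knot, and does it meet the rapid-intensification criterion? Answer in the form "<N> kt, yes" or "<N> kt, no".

V₁: ΔP = 60, V ≈ 5.9 × 60^0.631 ≈ 78.14 kt.
V₂: ΔP = 93, V ≈ 5.9 × 93^0.631 ≈ 103.03 kt.
ΔV over 12 h = 24.89 kt → 24 h equivalent = 24.89 × 24/12 ≈ 49.78 kt.
50 kt ≥ 30 kt ⇒ rapid intensification.

50 kt, yes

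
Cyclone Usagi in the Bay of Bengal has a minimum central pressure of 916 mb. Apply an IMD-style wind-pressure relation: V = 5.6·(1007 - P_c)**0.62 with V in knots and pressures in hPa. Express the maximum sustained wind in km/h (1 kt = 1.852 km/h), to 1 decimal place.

170.0 km/h

ΔP = 1007 − 916 = 91 mb.
V ≈ 5.6 × 91^0.62 = 5.6 × 16.391 ≈ 91.790 kt.
91.790 × 1.852 ≈ 169.99 km/h → 170.0 km/h.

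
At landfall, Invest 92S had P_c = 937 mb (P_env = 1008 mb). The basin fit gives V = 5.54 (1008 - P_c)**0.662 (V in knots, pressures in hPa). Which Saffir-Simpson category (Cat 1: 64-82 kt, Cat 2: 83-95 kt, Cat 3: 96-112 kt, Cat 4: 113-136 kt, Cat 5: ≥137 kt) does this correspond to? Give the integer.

2

ΔP = 1008 − 937 = 71 mb.
V ≈ 5.54 × 71^0.662 = 5.54 × 16.81 ≈ 93 kt.
93 kt falls in the Category 2 band.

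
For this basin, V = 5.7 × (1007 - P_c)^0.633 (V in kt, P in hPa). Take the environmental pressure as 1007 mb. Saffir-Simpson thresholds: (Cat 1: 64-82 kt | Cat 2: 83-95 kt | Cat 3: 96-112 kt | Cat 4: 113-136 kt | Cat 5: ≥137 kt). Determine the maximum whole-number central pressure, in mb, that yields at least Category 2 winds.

Category 2 begins at V = 83 kt.
Required ΔP = (83/5.7)^(1/0.633) = 14.561^1.580 ≈ 68.80 mb.
P_c ≤ 1007 − 68.80 = 938.20, so the highest integer P_c is 938 mb.

938 mb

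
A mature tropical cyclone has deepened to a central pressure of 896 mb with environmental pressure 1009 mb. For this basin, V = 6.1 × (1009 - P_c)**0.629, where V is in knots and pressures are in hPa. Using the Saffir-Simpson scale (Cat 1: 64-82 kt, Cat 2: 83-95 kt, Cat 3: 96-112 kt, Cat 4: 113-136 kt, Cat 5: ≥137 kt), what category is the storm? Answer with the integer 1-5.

4

ΔP = 1009 − 896 = 113 mb.
V ≈ 6.1 × 113^0.629 = 6.1 × 19.56 ≈ 119 kt.
119 kt falls in the Category 4 band.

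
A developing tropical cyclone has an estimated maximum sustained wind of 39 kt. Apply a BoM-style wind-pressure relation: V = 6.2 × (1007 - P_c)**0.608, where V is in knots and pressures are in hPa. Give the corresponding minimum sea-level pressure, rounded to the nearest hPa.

ΔP = (V / 6.2)^(1/0.608) = (39/6.2)^1.645.
39/6.2 = 6.290; 6.290^1.645 ≈ 20.59 hPa.
P_c = 1007 − 20.59 = 986.41 ≈ 986 hPa.

986 hPa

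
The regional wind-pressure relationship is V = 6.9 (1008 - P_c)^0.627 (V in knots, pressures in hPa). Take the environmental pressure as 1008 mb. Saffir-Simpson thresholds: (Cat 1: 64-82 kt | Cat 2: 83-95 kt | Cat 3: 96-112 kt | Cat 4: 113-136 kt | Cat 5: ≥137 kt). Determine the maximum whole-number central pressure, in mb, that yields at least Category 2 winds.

955 mb

Category 2 begins at V = 83 kt.
Required ΔP = (83/6.9)^(1/0.627) = 12.029^1.595 ≈ 52.83 mb.
P_c ≤ 1008 − 52.83 = 955.17, so the highest integer P_c is 955 mb.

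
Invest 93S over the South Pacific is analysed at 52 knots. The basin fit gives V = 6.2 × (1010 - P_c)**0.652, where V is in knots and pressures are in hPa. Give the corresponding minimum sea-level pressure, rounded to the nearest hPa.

984 hPa

ΔP = (V / 6.2)^(1/0.652) = (52/6.2)^1.534.
52/6.2 = 8.387; 8.387^1.534 ≈ 26.10 hPa.
P_c = 1010 − 26.10 = 983.90 ≈ 984 hPa.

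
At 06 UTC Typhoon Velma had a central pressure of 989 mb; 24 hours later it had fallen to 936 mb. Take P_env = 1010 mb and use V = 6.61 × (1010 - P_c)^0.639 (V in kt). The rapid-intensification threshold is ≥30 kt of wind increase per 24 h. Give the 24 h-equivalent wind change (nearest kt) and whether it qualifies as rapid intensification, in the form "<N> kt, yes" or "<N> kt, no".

V₁: ΔP = 21, V ≈ 6.61 × 21^0.639 ≈ 46.25 kt.
V₂: ΔP = 74, V ≈ 6.61 × 74^0.639 ≈ 103.43 kt.
ΔV over 24 h = 57.18 kt → 24 h equivalent = 57.18 × 24/24 ≈ 57.18 kt.
57 kt ≥ 30 kt ⇒ rapid intensification.

57 kt, yes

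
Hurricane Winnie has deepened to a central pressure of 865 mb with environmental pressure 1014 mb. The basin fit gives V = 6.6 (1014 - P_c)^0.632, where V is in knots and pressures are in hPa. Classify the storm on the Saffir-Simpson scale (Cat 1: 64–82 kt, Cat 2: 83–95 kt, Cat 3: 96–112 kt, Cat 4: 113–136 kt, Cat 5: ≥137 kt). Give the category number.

5

ΔP = 1014 − 865 = 149 mb.
V ≈ 6.6 × 149^0.632 = 6.6 × 23.63 ≈ 156 kt.
156 kt falls in the Category 5 band.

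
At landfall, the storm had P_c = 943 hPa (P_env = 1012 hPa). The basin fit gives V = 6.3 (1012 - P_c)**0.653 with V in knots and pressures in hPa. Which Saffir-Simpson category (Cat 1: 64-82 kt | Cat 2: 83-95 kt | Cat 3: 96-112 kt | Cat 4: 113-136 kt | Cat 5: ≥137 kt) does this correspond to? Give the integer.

ΔP = 1012 − 943 = 69 hPa.
V ≈ 6.3 × 69^0.653 = 6.3 × 15.88 ≈ 100 kt.
100 kt falls in the Category 3 band.

3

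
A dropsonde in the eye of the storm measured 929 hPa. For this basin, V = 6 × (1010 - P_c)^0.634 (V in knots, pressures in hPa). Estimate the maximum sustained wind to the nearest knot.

ΔP = 1010 − 929 = 81 hPa.
81^0.634 ≈ 16.217.
V ≈ 6 × 16.217 ≈ 97.3 kt.

97 kt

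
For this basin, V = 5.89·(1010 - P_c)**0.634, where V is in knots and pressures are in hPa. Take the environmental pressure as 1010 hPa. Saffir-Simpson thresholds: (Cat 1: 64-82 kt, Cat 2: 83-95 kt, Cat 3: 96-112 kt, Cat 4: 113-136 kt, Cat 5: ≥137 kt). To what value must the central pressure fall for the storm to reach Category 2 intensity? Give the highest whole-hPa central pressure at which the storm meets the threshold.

Category 2 begins at V = 83 kt.
Required ΔP = (83/5.89)^(1/0.634) = 14.092^1.577 ≈ 64.90 hPa.
P_c ≤ 1010 − 64.90 = 945.10, so the highest integer P_c is 945 hPa.

945 hPa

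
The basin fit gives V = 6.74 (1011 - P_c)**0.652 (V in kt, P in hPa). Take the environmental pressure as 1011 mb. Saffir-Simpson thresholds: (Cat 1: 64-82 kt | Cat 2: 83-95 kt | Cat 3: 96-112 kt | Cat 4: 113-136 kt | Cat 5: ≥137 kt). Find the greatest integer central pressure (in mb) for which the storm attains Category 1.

979 mb

Category 1 begins at V = 64 kt.
Required ΔP = (64/6.74)^(1/0.652) = 9.496^1.534 ≈ 31.57 mb.
P_c ≤ 1011 − 31.57 = 979.43, so the highest integer P_c is 979 mb.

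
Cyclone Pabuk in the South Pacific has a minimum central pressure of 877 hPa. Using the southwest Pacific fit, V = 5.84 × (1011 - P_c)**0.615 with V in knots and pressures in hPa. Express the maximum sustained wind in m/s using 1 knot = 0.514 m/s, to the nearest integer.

ΔP = 1011 − 877 = 134 hPa.
V ≈ 5.84 × 134^0.615 = 5.84 × 20.332 ≈ 118.736 kt.
118.736 × 0.514 ≈ 61.03 m/s → 61 m/s.

61 m/s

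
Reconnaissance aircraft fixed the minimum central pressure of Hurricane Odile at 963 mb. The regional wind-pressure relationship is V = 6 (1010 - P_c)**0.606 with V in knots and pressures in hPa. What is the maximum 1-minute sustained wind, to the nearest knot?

62 kt

ΔP = 1010 − 963 = 47 mb.
47^0.606 ≈ 10.311.
V ≈ 6 × 10.311 ≈ 61.9 kt.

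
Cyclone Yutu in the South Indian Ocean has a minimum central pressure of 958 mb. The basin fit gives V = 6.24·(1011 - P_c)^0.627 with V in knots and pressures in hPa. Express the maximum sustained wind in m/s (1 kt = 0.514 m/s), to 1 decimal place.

ΔP = 1011 − 958 = 53 mb.
V ≈ 6.24 × 53^0.627 = 6.24 × 12.054 ≈ 75.215 kt.
75.215 × 0.514 ≈ 38.66 m/s → 38.7 m/s.

38.7 m/s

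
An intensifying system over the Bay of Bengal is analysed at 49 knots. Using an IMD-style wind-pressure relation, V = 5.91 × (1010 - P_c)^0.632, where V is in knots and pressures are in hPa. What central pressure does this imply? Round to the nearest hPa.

982 hPa

ΔP = (V / 5.91)^(1/0.632) = (49/5.91)^1.582.
49/5.91 = 8.291; 8.291^1.582 ≈ 28.41 hPa.
P_c = 1010 − 28.41 = 981.59 ≈ 982 hPa.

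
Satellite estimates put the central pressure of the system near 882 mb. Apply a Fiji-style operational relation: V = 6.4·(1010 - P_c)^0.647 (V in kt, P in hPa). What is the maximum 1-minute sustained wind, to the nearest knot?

ΔP = 1010 − 882 = 128 mb.
128^0.647 ≈ 23.087.
V ≈ 6.4 × 23.087 ≈ 147.8 kt.

148 kt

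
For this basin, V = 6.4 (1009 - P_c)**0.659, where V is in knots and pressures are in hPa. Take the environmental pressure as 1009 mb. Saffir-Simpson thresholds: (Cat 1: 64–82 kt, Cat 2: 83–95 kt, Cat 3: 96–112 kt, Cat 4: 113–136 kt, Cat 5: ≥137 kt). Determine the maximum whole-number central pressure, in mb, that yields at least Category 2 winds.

960 mb

Category 2 begins at V = 83 kt.
Required ΔP = (83/6.4)^(1/0.659) = 12.969^1.517 ≈ 48.84 mb.
P_c ≤ 1009 − 48.84 = 960.16, so the highest integer P_c is 960 mb.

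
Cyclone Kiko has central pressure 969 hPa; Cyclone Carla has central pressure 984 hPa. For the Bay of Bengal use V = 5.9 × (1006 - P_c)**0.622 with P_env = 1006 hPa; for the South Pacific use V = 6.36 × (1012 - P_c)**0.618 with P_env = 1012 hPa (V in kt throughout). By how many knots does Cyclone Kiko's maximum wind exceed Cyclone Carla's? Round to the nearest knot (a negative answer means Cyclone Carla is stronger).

6 kt

Cyclone Kiko: ΔP = 37; V ≈ 5.9 × 37^0.622 ≈ 55.75 kt.
Cyclone Carla: ΔP = 28; V ≈ 6.36 × 28^0.618 ≈ 49.87 kt.
Difference ≈ 55.75 − 49.87 = 5.88 → 6 kt.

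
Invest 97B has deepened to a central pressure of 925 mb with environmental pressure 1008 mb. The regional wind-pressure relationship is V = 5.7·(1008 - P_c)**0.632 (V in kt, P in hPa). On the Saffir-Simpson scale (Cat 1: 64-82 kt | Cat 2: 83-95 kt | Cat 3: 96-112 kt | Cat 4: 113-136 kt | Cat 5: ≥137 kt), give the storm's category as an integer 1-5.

2

ΔP = 1008 − 925 = 83 mb.
V ≈ 5.7 × 83^0.632 = 5.7 × 16.33 ≈ 93 kt.
93 kt falls in the Category 2 band.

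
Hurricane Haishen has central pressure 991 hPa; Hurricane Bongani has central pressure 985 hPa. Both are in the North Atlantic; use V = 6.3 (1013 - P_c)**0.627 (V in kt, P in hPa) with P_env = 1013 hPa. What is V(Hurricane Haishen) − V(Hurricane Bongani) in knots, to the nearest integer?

Hurricane Haishen: ΔP = 22; V ≈ 6.3 × 22^0.627 ≈ 43.76 kt.
Hurricane Bongani: ΔP = 28; V ≈ 6.3 × 28^0.627 ≈ 50.90 kt.
Difference ≈ 43.76 − 50.90 = -7.14 → -7 kt.

-7 kt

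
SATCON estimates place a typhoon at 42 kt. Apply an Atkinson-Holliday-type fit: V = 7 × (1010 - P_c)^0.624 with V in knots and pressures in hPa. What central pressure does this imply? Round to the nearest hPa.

992 hPa

ΔP = (V / 7)^(1/0.624) = (42/7)^1.603.
42/7 = 6.000; 6.000^1.603 ≈ 17.66 hPa.
P_c = 1010 − 17.66 = 992.34 ≈ 992 hPa.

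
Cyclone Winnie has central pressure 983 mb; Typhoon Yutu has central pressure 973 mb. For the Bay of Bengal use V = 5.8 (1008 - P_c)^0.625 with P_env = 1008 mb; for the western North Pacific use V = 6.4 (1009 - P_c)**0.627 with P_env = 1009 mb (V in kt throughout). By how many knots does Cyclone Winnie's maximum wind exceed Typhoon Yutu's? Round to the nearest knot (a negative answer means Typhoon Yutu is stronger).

-17 kt

Cyclone Winnie: ΔP = 25; V ≈ 5.8 × 25^0.625 ≈ 43.37 kt.
Typhoon Yutu: ΔP = 36; V ≈ 6.4 × 36^0.627 ≈ 60.53 kt.
Difference ≈ 43.37 − 60.53 = -17.16 → -17 kt.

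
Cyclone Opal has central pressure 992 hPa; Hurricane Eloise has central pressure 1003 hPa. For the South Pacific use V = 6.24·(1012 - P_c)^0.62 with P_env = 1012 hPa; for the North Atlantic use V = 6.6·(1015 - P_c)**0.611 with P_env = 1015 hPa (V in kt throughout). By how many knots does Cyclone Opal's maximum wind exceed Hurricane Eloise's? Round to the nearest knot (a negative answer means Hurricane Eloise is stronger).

Cyclone Opal: ΔP = 20; V ≈ 6.24 × 20^0.62 ≈ 39.98 kt.
Hurricane Eloise: ΔP = 12; V ≈ 6.6 × 12^0.611 ≈ 30.12 kt.
Difference ≈ 39.98 − 30.12 = 9.86 → 10 kt.

10 kt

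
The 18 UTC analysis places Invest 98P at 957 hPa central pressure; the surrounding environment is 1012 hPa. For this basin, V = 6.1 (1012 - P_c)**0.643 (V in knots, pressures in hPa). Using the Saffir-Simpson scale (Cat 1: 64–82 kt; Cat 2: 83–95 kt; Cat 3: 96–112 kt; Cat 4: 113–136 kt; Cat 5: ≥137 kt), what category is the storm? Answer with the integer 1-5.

ΔP = 1012 − 957 = 55 hPa.
V ≈ 6.1 × 55^0.643 = 6.1 × 13.15 ≈ 80 kt.
80 kt falls in the Category 1 band.

1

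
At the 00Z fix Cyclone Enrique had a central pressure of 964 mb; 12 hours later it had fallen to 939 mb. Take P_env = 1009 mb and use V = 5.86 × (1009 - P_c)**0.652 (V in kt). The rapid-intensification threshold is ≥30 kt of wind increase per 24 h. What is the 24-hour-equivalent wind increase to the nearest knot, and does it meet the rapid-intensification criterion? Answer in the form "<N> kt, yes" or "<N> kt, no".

V₁: ΔP = 45, V ≈ 5.86 × 45^0.652 ≈ 70.11 kt.
V₂: ΔP = 70, V ≈ 5.86 × 70^0.652 ≈ 93.52 kt.
ΔV over 12 h = 23.41 kt → 24 h equivalent = 23.41 × 24/12 ≈ 46.82 kt.
47 kt ≥ 30 kt ⇒ rapid intensification.

47 kt, yes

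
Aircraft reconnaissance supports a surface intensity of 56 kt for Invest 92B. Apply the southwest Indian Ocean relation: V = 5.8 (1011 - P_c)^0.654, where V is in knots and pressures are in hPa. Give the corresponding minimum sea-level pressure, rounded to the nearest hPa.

ΔP = (V / 5.8)^(1/0.654) = (56/5.8)^1.529.
56/5.8 = 9.655; 9.655^1.529 ≈ 32.04 hPa.
P_c = 1011 − 32.04 = 978.96 ≈ 979 hPa.

979 hPa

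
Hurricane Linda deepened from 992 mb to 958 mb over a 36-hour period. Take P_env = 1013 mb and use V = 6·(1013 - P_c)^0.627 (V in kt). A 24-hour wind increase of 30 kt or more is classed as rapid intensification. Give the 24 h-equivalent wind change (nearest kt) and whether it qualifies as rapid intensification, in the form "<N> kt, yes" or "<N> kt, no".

V₁: ΔP = 21, V ≈ 6 × 21^0.627 ≈ 40.47 kt.
V₂: ΔP = 55, V ≈ 6 × 55^0.627 ≈ 74.02 kt.
ΔV over 36 h = 33.55 kt → 24 h equivalent = 33.55 × 24/36 ≈ 22.37 kt.
22 kt < 30 kt ⇒ not rapid intensification.

22 kt, no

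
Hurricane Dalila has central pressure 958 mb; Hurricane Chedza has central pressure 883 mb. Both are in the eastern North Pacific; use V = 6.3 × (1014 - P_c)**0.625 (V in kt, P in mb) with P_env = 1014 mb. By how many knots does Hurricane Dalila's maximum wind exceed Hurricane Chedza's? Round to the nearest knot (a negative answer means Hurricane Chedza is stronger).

-55 kt

Hurricane Dalila: ΔP = 56; V ≈ 6.3 × 56^0.625 ≈ 77.98 kt.
Hurricane Chedza: ΔP = 131; V ≈ 6.3 × 131^0.625 ≈ 132.63 kt.
Difference ≈ 77.98 − 132.63 = -54.65 → -55 kt.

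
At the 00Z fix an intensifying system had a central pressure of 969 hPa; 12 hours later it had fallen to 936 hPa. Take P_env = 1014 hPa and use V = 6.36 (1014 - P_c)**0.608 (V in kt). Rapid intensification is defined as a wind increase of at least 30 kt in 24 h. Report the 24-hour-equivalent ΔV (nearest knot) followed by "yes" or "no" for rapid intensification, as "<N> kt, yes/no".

V₁: ΔP = 45, V ≈ 6.36 × 45^0.608 ≈ 64.36 kt.
V₂: ΔP = 78, V ≈ 6.36 × 78^0.608 ≈ 89.92 kt.
ΔV over 12 h = 25.56 kt → 24 h equivalent = 25.56 × 24/12 ≈ 51.12 kt.
51 kt ≥ 30 kt ⇒ rapid intensification.

51 kt, yes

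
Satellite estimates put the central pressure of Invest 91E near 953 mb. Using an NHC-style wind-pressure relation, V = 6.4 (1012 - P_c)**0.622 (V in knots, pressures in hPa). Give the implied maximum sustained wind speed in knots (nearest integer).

81 kt

ΔP = 1012 − 953 = 59 mb.
59^0.622 ≈ 12.632.
V ≈ 6.4 × 12.632 ≈ 80.8 kt.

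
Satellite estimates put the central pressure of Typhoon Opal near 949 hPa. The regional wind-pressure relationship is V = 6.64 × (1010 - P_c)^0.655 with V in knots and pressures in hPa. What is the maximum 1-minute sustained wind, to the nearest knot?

98 kt

ΔP = 1010 − 949 = 61 hPa.
61^0.655 ≈ 14.770.
V ≈ 6.64 × 14.770 ≈ 98.1 kt.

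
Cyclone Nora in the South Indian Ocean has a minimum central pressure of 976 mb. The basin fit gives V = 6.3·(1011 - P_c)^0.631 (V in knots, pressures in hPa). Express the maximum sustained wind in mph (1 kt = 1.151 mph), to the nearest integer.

68 mph

ΔP = 1011 − 976 = 35 mb.
V ≈ 6.3 × 35^0.631 = 6.3 × 9.426 ≈ 59.381 kt.
59.381 × 1.151 ≈ 68.35 mph → 68 mph.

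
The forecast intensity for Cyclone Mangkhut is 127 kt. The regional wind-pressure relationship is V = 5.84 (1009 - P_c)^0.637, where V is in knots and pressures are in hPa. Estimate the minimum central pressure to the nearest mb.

883 mb

ΔP = (V / 5.84)^(1/0.637) = (127/5.84)^1.570.
127/5.84 = 21.747; 21.747^1.570 ≈ 125.75 mb.
P_c = 1009 − 125.75 = 883.25 ≈ 883 mb.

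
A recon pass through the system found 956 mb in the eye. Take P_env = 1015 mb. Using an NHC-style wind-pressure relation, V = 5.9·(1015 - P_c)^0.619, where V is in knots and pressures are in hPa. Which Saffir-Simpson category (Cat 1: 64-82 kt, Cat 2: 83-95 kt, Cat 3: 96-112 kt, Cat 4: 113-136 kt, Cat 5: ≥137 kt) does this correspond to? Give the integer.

ΔP = 1015 − 956 = 59 mb.
V ≈ 5.9 × 59^0.619 = 5.9 × 12.48 ≈ 74 kt.
74 kt falls in the Category 1 band.

1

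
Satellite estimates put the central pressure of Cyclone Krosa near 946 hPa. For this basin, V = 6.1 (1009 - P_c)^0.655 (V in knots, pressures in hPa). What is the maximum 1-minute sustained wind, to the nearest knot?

ΔP = 1009 − 946 = 63 hPa.
63^0.655 ≈ 15.086.
V ≈ 6.1 × 15.086 ≈ 92.0 kt.

92 kt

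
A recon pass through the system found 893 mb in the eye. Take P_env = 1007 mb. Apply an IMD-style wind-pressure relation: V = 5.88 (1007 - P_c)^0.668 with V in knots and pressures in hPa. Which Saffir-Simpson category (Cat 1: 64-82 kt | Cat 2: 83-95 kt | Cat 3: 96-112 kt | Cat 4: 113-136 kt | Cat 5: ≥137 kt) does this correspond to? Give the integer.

ΔP = 1007 − 893 = 114 mb.
V ≈ 5.88 × 114^0.668 = 5.88 × 23.66 ≈ 139 kt.
139 kt falls in the Category 5 band.

5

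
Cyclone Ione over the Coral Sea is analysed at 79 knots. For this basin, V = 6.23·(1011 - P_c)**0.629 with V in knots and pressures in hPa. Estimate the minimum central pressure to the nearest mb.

ΔP = (V / 6.23)^(1/0.629) = (79/6.23)^1.590.
79/6.23 = 12.681; 12.681^1.590 ≈ 56.73 mb.
P_c = 1011 − 56.73 = 954.27 ≈ 954 mb.

954 mb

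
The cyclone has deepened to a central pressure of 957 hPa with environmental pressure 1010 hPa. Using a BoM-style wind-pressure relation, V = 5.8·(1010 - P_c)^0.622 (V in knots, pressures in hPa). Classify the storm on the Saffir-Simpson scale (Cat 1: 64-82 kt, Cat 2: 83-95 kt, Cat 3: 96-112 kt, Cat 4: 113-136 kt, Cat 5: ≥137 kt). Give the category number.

ΔP = 1010 − 957 = 53 hPa.
V ≈ 5.8 × 53^0.622 = 5.8 × 11.82 ≈ 69 kt.
69 kt falls in the Category 1 band.

1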